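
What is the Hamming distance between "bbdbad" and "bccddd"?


Comparing "bbdbad" and "bccddd" position by position:
  Position 0: 'b' vs 'b' => same
  Position 1: 'b' vs 'c' => differ
  Position 2: 'd' vs 'c' => differ
  Position 3: 'b' vs 'd' => differ
  Position 4: 'a' vs 'd' => differ
  Position 5: 'd' vs 'd' => same
Total differences (Hamming distance): 4

4


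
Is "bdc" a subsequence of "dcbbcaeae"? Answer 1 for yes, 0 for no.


Check if "bdc" is a subsequence of "dcbbcaeae"
Greedy scan:
  Position 0 ('d'): no match needed
  Position 1 ('c'): no match needed
  Position 2 ('b'): matches sub[0] = 'b'
  Position 3 ('b'): no match needed
  Position 4 ('c'): no match needed
  Position 5 ('a'): no match needed
  Position 6 ('e'): no match needed
  Position 7 ('a'): no match needed
  Position 8 ('e'): no match needed
Only matched 1/3 characters => not a subsequence

0


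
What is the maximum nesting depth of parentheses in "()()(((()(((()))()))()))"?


Input: "()()(((()(((()))()))()))"
Tracking depth:
  Position 0 '(': depth becomes 1
  Position 1 ')': depth becomes 0
  Position 2 '(': depth becomes 1
  Position 3 ')': depth becomes 0
  Position 4 '(': depth becomes 1
  Position 5 '(': depth becomes 2
  Position 6 '(': depth becomes 3
  Position 7 '(': depth becomes 4
  Position 8 ')': depth becomes 3
  Position 9 '(': depth becomes 4
  Position 10 '(': depth becomes 5
  Position 11 '(': depth becomes 6
  Position 12 '(': depth becomes 7
  Position 13 ')': depth becomes 6
  Position 14 ')': depth becomes 5
  Position 15 ')': depth becomes 4
  Position 16 '(': depth becomes 5
  Position 17 ')': depth becomes 4
  Position 18 ')': depth becomes 3
  Position 19 ')': depth becomes 2
  Position 20 '(': depth becomes 3
  Position 21 ')': depth becomes 2
  Position 22 ')': depth becomes 1
  Position 23 ')': depth becomes 0
Maximum depth reached: 7

7


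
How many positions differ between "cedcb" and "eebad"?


Comparing "cedcb" and "eebad" position by position:
  Position 0: 'c' vs 'e' => DIFFER
  Position 1: 'e' vs 'e' => same
  Position 2: 'd' vs 'b' => DIFFER
  Position 3: 'c' vs 'a' => DIFFER
  Position 4: 'b' vs 'd' => DIFFER
Positions that differ: 4

4


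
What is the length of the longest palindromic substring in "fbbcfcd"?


Input: "fbbcfcd"
Checking substrings for palindromes:
  [3:6] "cfc" (len 3) => palindrome
  [1:3] "bb" (len 2) => palindrome
Longest palindromic substring: "cfc" with length 3

3


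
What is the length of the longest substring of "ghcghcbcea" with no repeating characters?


Input: "ghcghcbcea"
Sliding window (track last position of each char):
  Position 0 ('g'): window [0,0] length 1 -- new best
  Position 1 ('h'): window [0,1] length 2 -- new best
  Position 2 ('c'): window [0,2] length 3 -- new best
  Position 3 ('g'): repeat (last at 0), move window start to 1
  Position 3 ('g'): window [1,3] length 3
  Position 4 ('h'): repeat (last at 1), move window start to 2
  Position 4 ('h'): window [2,4] length 3
  Position 5 ('c'): repeat (last at 2), move window start to 3
  Position 5 ('c'): window [3,5] length 3
  Position 6 ('b'): window [3,6] length 4 -- new best
  Position 7 ('c'): repeat (last at 5), move window start to 6
  Position 7 ('c'): window [6,7] length 2
  Position 8 ('e'): window [6,8] length 3
  Position 9 ('a'): window [6,9] length 4
Longest substring with no repeats: "ghcb" with length 4

4


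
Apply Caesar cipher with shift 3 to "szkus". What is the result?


Caesar cipher: shift "szkus" by 3
  's' (pos 18) + 3 = pos 21 = 'v'
  'z' (pos 25) + 3 = pos 2 = 'c'
  'k' (pos 10) + 3 = pos 13 = 'n'
  'u' (pos 20) + 3 = pos 23 = 'x'
  's' (pos 18) + 3 = pos 21 = 'v'
Result: vcnxv

vcnxv


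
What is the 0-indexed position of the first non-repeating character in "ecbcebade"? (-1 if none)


Input: ecbcebade
Character frequencies:
  'a': 1
  'b': 2
  'c': 2
  'd': 1
  'e': 3
Scanning left to right for freq == 1:
  Position 0 ('e'): freq=3, skip
  Position 1 ('c'): freq=2, skip
  Position 2 ('b'): freq=2, skip
  Position 3 ('c'): freq=2, skip
  Position 4 ('e'): freq=3, skip
  Position 5 ('b'): freq=2, skip
  Position 6 ('a'): unique! => answer = 6

6


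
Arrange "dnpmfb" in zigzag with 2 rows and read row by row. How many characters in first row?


Zigzag "dnpmfb" into 2 rows:
Placing characters:
  'd' => row 0
  'n' => row 1
  'p' => row 0
  'm' => row 1
  'f' => row 0
  'b' => row 1
Rows:
  Row 0: "dpf"
  Row 1: "nmb"
First row length: 3

3


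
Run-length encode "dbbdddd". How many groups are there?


Input: dbbdddd
Scanning for consecutive runs:
  Group 1: 'd' x 1 (positions 0-0)
  Group 2: 'b' x 2 (positions 1-2)
  Group 3: 'd' x 4 (positions 3-6)
Total groups: 3

3


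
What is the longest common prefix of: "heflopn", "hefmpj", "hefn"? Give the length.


Words: heflopn, hefmpj, hefn
  Position 0: all 'h' => match
  Position 1: all 'e' => match
  Position 2: all 'f' => match
  Position 3: ('l', 'm', 'n') => mismatch, stop
LCP = "hef" (length 3)

3


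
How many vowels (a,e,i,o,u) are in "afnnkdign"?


Input: afnnkdign
Checking each character:
  'a' at position 0: vowel (running total: 1)
  'f' at position 1: consonant
  'n' at position 2: consonant
  'n' at position 3: consonant
  'k' at position 4: consonant
  'd' at position 5: consonant
  'i' at position 6: vowel (running total: 2)
  'g' at position 7: consonant
  'n' at position 8: consonant
Total vowels: 2

2


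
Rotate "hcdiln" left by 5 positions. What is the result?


Input: "hcdiln", rotate left by 5
First 5 characters: "hcdil"
Remaining characters: "n"
Concatenate remaining + first: "n" + "hcdil" = "nhcdil"

nhcdil


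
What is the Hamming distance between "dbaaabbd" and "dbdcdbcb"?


Comparing "dbaaabbd" and "dbdcdbcb" position by position:
  Position 0: 'd' vs 'd' => same
  Position 1: 'b' vs 'b' => same
  Position 2: 'a' vs 'd' => differ
  Position 3: 'a' vs 'c' => differ
  Position 4: 'a' vs 'd' => differ
  Position 5: 'b' vs 'b' => same
  Position 6: 'b' vs 'c' => differ
  Position 7: 'd' vs 'b' => differ
Total differences (Hamming distance): 5

5


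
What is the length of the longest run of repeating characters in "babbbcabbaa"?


Input: "babbbcabbaa"
Scanning for longest run:
  Position 1 ('a'): new char, reset run to 1
  Position 2 ('b'): new char, reset run to 1
  Position 3 ('b'): continues run of 'b', length=2
  Position 4 ('b'): continues run of 'b', length=3
  Position 5 ('c'): new char, reset run to 1
  Position 6 ('a'): new char, reset run to 1
  Position 7 ('b'): new char, reset run to 1
  Position 8 ('b'): continues run of 'b', length=2
  Position 9 ('a'): new char, reset run to 1
  Position 10 ('a'): continues run of 'a', length=2
Longest run: 'b' with length 3

3


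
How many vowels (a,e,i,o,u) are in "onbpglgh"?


Input: onbpglgh
Checking each character:
  'o' at position 0: vowel (running total: 1)
  'n' at position 1: consonant
  'b' at position 2: consonant
  'p' at position 3: consonant
  'g' at position 4: consonant
  'l' at position 5: consonant
  'g' at position 6: consonant
  'h' at position 7: consonant
Total vowels: 1

1


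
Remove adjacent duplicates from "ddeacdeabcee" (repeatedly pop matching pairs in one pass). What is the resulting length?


Input: ddeacdeabcee
Stack-based adjacent duplicate removal:
  Read 'd': push. Stack: d
  Read 'd': matches stack top 'd' => pop. Stack: (empty)
  Read 'e': push. Stack: e
  Read 'a': push. Stack: ea
  Read 'c': push. Stack: eac
  Read 'd': push. Stack: eacd
  Read 'e': push. Stack: eacde
  Read 'a': push. Stack: eacdea
  Read 'b': push. Stack: eacdeab
  Read 'c': push. Stack: eacdeabc
  Read 'e': push. Stack: eacdeabce
  Read 'e': matches stack top 'e' => pop. Stack: eacdeabc
Final stack: "eacdeabc" (length 8)

8


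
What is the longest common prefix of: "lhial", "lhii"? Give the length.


Words: lhial, lhii
  Position 0: all 'l' => match
  Position 1: all 'h' => match
  Position 2: all 'i' => match
  Position 3: ('a', 'i') => mismatch, stop
LCP = "lhi" (length 3)

3


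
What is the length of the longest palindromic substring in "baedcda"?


Input: "baedcda"
Checking substrings for palindromes:
  [3:6] "dcd" (len 3) => palindrome
Longest palindromic substring: "dcd" with length 3

3


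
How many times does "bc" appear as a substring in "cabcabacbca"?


Searching for "bc" in "cabcabacbca"
Scanning each position:
  Position 0: "ca" => no
  Position 1: "ab" => no
  Position 2: "bc" => MATCH
  Position 3: "ca" => no
  Position 4: "ab" => no
  Position 5: "ba" => no
  Position 6: "ac" => no
  Position 7: "cb" => no
  Position 8: "bc" => MATCH
  Position 9: "ca" => no
Total occurrences: 2

2


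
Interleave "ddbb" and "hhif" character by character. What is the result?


Interleaving "ddbb" and "hhif":
  Position 0: 'd' from first, 'h' from second => "dh"
  Position 1: 'd' from first, 'h' from second => "dh"
  Position 2: 'b' from first, 'i' from second => "bi"
  Position 3: 'b' from first, 'f' from second => "bf"
Result: dhdhbibf

dhdhbibf


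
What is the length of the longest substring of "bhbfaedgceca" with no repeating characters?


Input: "bhbfaedgceca"
Sliding window (track last position of each char):
  Position 0 ('b'): window [0,0] length 1 -- new best
  Position 1 ('h'): window [0,1] length 2 -- new best
  Position 2 ('b'): repeat (last at 0), move window start to 1
  Position 2 ('b'): window [1,2] length 2
  Position 3 ('f'): window [1,3] length 3 -- new best
  Position 4 ('a'): window [1,4] length 4 -- new best
  Position 5 ('e'): window [1,5] length 5 -- new best
  Position 6 ('d'): window [1,6] length 6 -- new best
  Position 7 ('g'): window [1,7] length 7 -- new best
  Position 8 ('c'): window [1,8] length 8 -- new best
  Position 9 ('e'): repeat (last at 5), move window start to 6
  Position 9 ('e'): window [6,9] length 4
  Position 10 ('c'): repeat (last at 8), move window start to 9
  Position 10 ('c'): window [9,10] length 2
  Position 11 ('a'): window [9,11] length 3
Longest substring with no repeats: "hbfaedgc" with length 8

8


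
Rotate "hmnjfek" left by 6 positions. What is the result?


Input: "hmnjfek", rotate left by 6
First 6 characters: "hmnjfe"
Remaining characters: "k"
Concatenate remaining + first: "k" + "hmnjfe" = "khmnjfe"

khmnjfe


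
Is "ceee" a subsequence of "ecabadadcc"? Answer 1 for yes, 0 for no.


Check if "ceee" is a subsequence of "ecabadadcc"
Greedy scan:
  Position 0 ('e'): no match needed
  Position 1 ('c'): matches sub[0] = 'c'
  Position 2 ('a'): no match needed
  Position 3 ('b'): no match needed
  Position 4 ('a'): no match needed
  Position 5 ('d'): no match needed
  Position 6 ('a'): no match needed
  Position 7 ('d'): no match needed
  Position 8 ('c'): no match needed
  Position 9 ('c'): no match needed
Only matched 1/4 characters => not a subsequence

0


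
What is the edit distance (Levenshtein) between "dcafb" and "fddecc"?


Computing edit distance: "dcafb" -> "fddecc"
DP table:
           f    d    d    e    c    c
      0    1    2    3    4    5    6
  d   1    1    1    2    3    4    5
  c   2    2    2    2    3    3    4
  a   3    3    3    3    3    4    4
  f   4    3    4    4    4    4    5
  b   5    4    4    5    5    5    5
Edit distance = dp[5][6] = 5

5


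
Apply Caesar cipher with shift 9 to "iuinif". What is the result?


Caesar cipher: shift "iuinif" by 9
  'i' (pos 8) + 9 = pos 17 = 'r'
  'u' (pos 20) + 9 = pos 3 = 'd'
  'i' (pos 8) + 9 = pos 17 = 'r'
  'n' (pos 13) + 9 = pos 22 = 'w'
  'i' (pos 8) + 9 = pos 17 = 'r'
  'f' (pos 5) + 9 = pos 14 = 'o'
Result: rdrwro

rdrwro


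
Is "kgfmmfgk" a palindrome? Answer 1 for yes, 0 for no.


Input: kgfmmfgk
Reversed: kgfmmfgk
  Compare pos 0 ('k') with pos 7 ('k'): match
  Compare pos 1 ('g') with pos 6 ('g'): match
  Compare pos 2 ('f') with pos 5 ('f'): match
  Compare pos 3 ('m') with pos 4 ('m'): match
Result: palindrome

1


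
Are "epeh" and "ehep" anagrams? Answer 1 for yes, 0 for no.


Strings: "epeh", "ehep"
Sorted first:  eehp
Sorted second: eehp
Sorted forms match => anagrams

1


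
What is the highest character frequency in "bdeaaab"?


Input: bdeaaab
Character counts:
  'a': 3
  'b': 2
  'd': 1
  'e': 1
Maximum frequency: 3

3


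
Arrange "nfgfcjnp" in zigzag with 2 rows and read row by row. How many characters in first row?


Zigzag "nfgfcjnp" into 2 rows:
Placing characters:
  'n' => row 0
  'f' => row 1
  'g' => row 0
  'f' => row 1
  'c' => row 0
  'j' => row 1
  'n' => row 0
  'p' => row 1
Rows:
  Row 0: "ngcn"
  Row 1: "ffjp"
First row length: 4

4


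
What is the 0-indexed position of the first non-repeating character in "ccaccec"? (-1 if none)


Input: ccaccec
Character frequencies:
  'a': 1
  'c': 5
  'e': 1
Scanning left to right for freq == 1:
  Position 0 ('c'): freq=5, skip
  Position 1 ('c'): freq=5, skip
  Position 2 ('a'): unique! => answer = 2

2


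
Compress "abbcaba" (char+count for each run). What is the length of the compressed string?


Input: abbcaba
Runs:
  'a' x 1 => "a1"
  'b' x 2 => "b2"
  'c' x 1 => "c1"
  'a' x 1 => "a1"
  'b' x 1 => "b1"
  'a' x 1 => "a1"
Compressed: "a1b2c1a1b1a1"
Compressed length: 12

12


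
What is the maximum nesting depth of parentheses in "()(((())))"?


Input: "()(((())))"
Tracking depth:
  Position 0 '(': depth becomes 1
  Position 1 ')': depth becomes 0
  Position 2 '(': depth becomes 1
  Position 3 '(': depth becomes 2
  Position 4 '(': depth becomes 3
  Position 5 '(': depth becomes 4
  Position 6 ')': depth becomes 3
  Position 7 ')': depth becomes 2
  Position 8 ')': depth becomes 1
  Position 9 ')': depth becomes 0
Maximum depth reached: 4

4


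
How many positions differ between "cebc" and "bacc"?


Comparing "cebc" and "bacc" position by position:
  Position 0: 'c' vs 'b' => DIFFER
  Position 1: 'e' vs 'a' => DIFFER
  Position 2: 'b' vs 'c' => DIFFER
  Position 3: 'c' vs 'c' => same
Positions that differ: 3

3


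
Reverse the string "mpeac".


Input: mpeac
Reading characters right to left:
  Position 4: 'c'
  Position 3: 'a'
  Position 2: 'e'
  Position 1: 'p'
  Position 0: 'm'
Reversed: caepm

caepm


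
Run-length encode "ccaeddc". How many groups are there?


Input: ccaeddc
Scanning for consecutive runs:
  Group 1: 'c' x 2 (positions 0-1)
  Group 2: 'a' x 1 (positions 2-2)
  Group 3: 'e' x 1 (positions 3-3)
  Group 4: 'd' x 2 (positions 4-5)
  Group 5: 'c' x 1 (positions 6-6)
Total groups: 5

5


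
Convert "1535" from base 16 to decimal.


Input: "1535" in base 16
Positional expansion:
  Digit '1' (value 1) x 16^3 = 4096
  Digit '5' (value 5) x 16^2 = 1280
  Digit '3' (value 3) x 16^1 = 48
  Digit '5' (value 5) x 16^0 = 5
Sum = 5429

5429


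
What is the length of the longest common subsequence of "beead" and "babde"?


LCS of "beead" and "babde"
DP table:
           b    a    b    d    e
      0    0    0    0    0    0
  b   0    1    1    1    1    1
  e   0    1    1    1    1    2
  e   0    1    1    1    1    2
  a   0    1    2    2    2    2
  d   0    1    2    2    3    3
LCS length = dp[5][5] = 3

3


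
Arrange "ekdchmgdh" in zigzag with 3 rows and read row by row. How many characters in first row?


Zigzag "ekdchmgdh" into 3 rows:
Placing characters:
  'e' => row 0
  'k' => row 1
  'd' => row 2
  'c' => row 1
  'h' => row 0
  'm' => row 1
  'g' => row 2
  'd' => row 1
  'h' => row 0
Rows:
  Row 0: "ehh"
  Row 1: "kcmd"
  Row 2: "dg"
First row length: 3

3


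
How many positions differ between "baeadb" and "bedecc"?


Comparing "baeadb" and "bedecc" position by position:
  Position 0: 'b' vs 'b' => same
  Position 1: 'a' vs 'e' => DIFFER
  Position 2: 'e' vs 'd' => DIFFER
  Position 3: 'a' vs 'e' => DIFFER
  Position 4: 'd' vs 'c' => DIFFER
  Position 5: 'b' vs 'c' => DIFFER
Positions that differ: 5

5


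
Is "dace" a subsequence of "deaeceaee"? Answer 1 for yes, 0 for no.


Check if "dace" is a subsequence of "deaeceaee"
Greedy scan:
  Position 0 ('d'): matches sub[0] = 'd'
  Position 1 ('e'): no match needed
  Position 2 ('a'): matches sub[1] = 'a'
  Position 3 ('e'): no match needed
  Position 4 ('c'): matches sub[2] = 'c'
  Position 5 ('e'): matches sub[3] = 'e'
  Position 6 ('a'): no match needed
  Position 7 ('e'): no match needed
  Position 8 ('e'): no match needed
All 4 characters matched => is a subsequence

1


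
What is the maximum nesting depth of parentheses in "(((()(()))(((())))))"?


Input: "(((()(()))(((())))))"
Tracking depth:
  Position 0 '(': depth becomes 1
  Position 1 '(': depth becomes 2
  Position 2 '(': depth becomes 3
  Position 3 '(': depth becomes 4
  Position 4 ')': depth becomes 3
  Position 5 '(': depth becomes 4
  Position 6 '(': depth becomes 5
  Position 7 ')': depth becomes 4
  Position 8 ')': depth becomes 3
  Position 9 ')': depth becomes 2
  Position 10 '(': depth becomes 3
  Position 11 '(': depth becomes 4
  Position 12 '(': depth becomes 5
  Position 13 '(': depth becomes 6
  Position 14 ')': depth becomes 5
  Position 15 ')': depth becomes 4
  Position 16 ')': depth becomes 3
  Position 17 ')': depth becomes 2
  Position 18 ')': depth becomes 1
  Position 19 ')': depth becomes 0
Maximum depth reached: 6

6


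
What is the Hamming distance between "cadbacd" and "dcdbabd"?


Comparing "cadbacd" and "dcdbabd" position by position:
  Position 0: 'c' vs 'd' => differ
  Position 1: 'a' vs 'c' => differ
  Position 2: 'd' vs 'd' => same
  Position 3: 'b' vs 'b' => same
  Position 4: 'a' vs 'a' => same
  Position 5: 'c' vs 'b' => differ
  Position 6: 'd' vs 'd' => same
Total differences (Hamming distance): 3

3


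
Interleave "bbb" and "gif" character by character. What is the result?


Interleaving "bbb" and "gif":
  Position 0: 'b' from first, 'g' from second => "bg"
  Position 1: 'b' from first, 'i' from second => "bi"
  Position 2: 'b' from first, 'f' from second => "bf"
Result: bgbibf

bgbibf


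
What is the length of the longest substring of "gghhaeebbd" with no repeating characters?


Input: "gghhaeebbd"
Sliding window (track last position of each char):
  Position 0 ('g'): window [0,0] length 1 -- new best
  Position 1 ('g'): repeat (last at 0), move window start to 1
  Position 1 ('g'): window [1,1] length 1
  Position 2 ('h'): window [1,2] length 2 -- new best
  Position 3 ('h'): repeat (last at 2), move window start to 3
  Position 3 ('h'): window [3,3] length 1
  Position 4 ('a'): window [3,4] length 2
  Position 5 ('e'): window [3,5] length 3 -- new best
  Position 6 ('e'): repeat (last at 5), move window start to 6
  Position 6 ('e'): window [6,6] length 1
  Position 7 ('b'): window [6,7] length 2
  Position 8 ('b'): repeat (last at 7), move window start to 8
  Position 8 ('b'): window [8,8] length 1
  Position 9 ('d'): window [8,9] length 2
Longest substring with no repeats: "hae" with length 3

3


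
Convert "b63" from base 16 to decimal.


Input: "b63" in base 16
Positional expansion:
  Digit 'b' (value 11) x 16^2 = 2816
  Digit '6' (value 6) x 16^1 = 96
  Digit '3' (value 3) x 16^0 = 3
Sum = 2915

2915


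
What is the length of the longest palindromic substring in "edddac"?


Input: "edddac"
Checking substrings for palindromes:
  [1:4] "ddd" (len 3) => palindrome
  [1:3] "dd" (len 2) => palindrome
  [2:4] "dd" (len 2) => palindrome
Longest palindromic substring: "ddd" with length 3

3


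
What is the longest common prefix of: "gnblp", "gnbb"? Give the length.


Words: gnblp, gnbb
  Position 0: all 'g' => match
  Position 1: all 'n' => match
  Position 2: all 'b' => match
  Position 3: ('l', 'b') => mismatch, stop
LCP = "gnb" (length 3)

3


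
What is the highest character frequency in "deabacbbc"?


Input: deabacbbc
Character counts:
  'a': 2
  'b': 3
  'c': 2
  'd': 1
  'e': 1
Maximum frequency: 3

3


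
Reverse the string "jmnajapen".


Input: jmnajapen
Reading characters right to left:
  Position 8: 'n'
  Position 7: 'e'
  Position 6: 'p'
  Position 5: 'a'
  Position 4: 'j'
  Position 3: 'a'
  Position 2: 'n'
  Position 1: 'm'
  Position 0: 'j'
Reversed: nepajanmj

nepajanmj


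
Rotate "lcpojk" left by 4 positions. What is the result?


Input: "lcpojk", rotate left by 4
First 4 characters: "lcpo"
Remaining characters: "jk"
Concatenate remaining + first: "jk" + "lcpo" = "jklcpo"

jklcpo


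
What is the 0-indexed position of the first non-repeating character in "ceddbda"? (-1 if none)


Input: ceddbda
Character frequencies:
  'a': 1
  'b': 1
  'c': 1
  'd': 3
  'e': 1
Scanning left to right for freq == 1:
  Position 0 ('c'): unique! => answer = 0

0


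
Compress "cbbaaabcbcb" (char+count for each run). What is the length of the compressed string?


Input: cbbaaabcbcb
Runs:
  'c' x 1 => "c1"
  'b' x 2 => "b2"
  'a' x 3 => "a3"
  'b' x 1 => "b1"
  'c' x 1 => "c1"
  'b' x 1 => "b1"
  'c' x 1 => "c1"
  'b' x 1 => "b1"
Compressed: "c1b2a3b1c1b1c1b1"
Compressed length: 16

16


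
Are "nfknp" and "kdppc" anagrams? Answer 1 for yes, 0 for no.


Strings: "nfknp", "kdppc"
Sorted first:  fknnp
Sorted second: cdkpp
Differ at position 0: 'f' vs 'c' => not anagrams

0


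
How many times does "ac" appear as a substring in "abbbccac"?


Searching for "ac" in "abbbccac"
Scanning each position:
  Position 0: "ab" => no
  Position 1: "bb" => no
  Position 2: "bb" => no
  Position 3: "bc" => no
  Position 4: "cc" => no
  Position 5: "ca" => no
  Position 6: "ac" => MATCH
Total occurrences: 1

1


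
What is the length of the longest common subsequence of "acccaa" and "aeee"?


LCS of "acccaa" and "aeee"
DP table:
           a    e    e    e
      0    0    0    0    0
  a   0    1    1    1    1
  c   0    1    1    1    1
  c   0    1    1    1    1
  c   0    1    1    1    1
  a   0    1    1    1    1
  a   0    1    1    1    1
LCS length = dp[6][4] = 1

1


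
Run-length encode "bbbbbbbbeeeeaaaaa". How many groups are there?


Input: bbbbbbbbeeeeaaaaa
Scanning for consecutive runs:
  Group 1: 'b' x 8 (positions 0-7)
  Group 2: 'e' x 4 (positions 8-11)
  Group 3: 'a' x 5 (positions 12-16)
Total groups: 3

3


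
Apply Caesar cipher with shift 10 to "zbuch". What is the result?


Caesar cipher: shift "zbuch" by 10
  'z' (pos 25) + 10 = pos 9 = 'j'
  'b' (pos 1) + 10 = pos 11 = 'l'
  'u' (pos 20) + 10 = pos 4 = 'e'
  'c' (pos 2) + 10 = pos 12 = 'm'
  'h' (pos 7) + 10 = pos 17 = 'r'
Result: jlemr

jlemr


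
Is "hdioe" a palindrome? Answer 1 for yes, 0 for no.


Input: hdioe
Reversed: eoidh
  Compare pos 0 ('h') with pos 4 ('e'): MISMATCH
  Compare pos 1 ('d') with pos 3 ('o'): MISMATCH
Result: not a palindrome

0


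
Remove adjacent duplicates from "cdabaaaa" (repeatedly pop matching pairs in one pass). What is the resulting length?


Input: cdabaaaa
Stack-based adjacent duplicate removal:
  Read 'c': push. Stack: c
  Read 'd': push. Stack: cd
  Read 'a': push. Stack: cda
  Read 'b': push. Stack: cdab
  Read 'a': push. Stack: cdaba
  Read 'a': matches stack top 'a' => pop. Stack: cdab
  Read 'a': push. Stack: cdaba
  Read 'a': matches stack top 'a' => pop. Stack: cdab
Final stack: "cdab" (length 4)

4


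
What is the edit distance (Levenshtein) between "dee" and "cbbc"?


Computing edit distance: "dee" -> "cbbc"
DP table:
           c    b    b    c
      0    1    2    3    4
  d   1    1    2    3    4
  e   2    2    2    3    4
  e   3    3    3    3    4
Edit distance = dp[3][4] = 4

4


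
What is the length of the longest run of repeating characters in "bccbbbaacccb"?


Input: "bccbbbaacccb"
Scanning for longest run:
  Position 1 ('c'): new char, reset run to 1
  Position 2 ('c'): continues run of 'c', length=2
  Position 3 ('b'): new char, reset run to 1
  Position 4 ('b'): continues run of 'b', length=2
  Position 5 ('b'): continues run of 'b', length=3
  Position 6 ('a'): new char, reset run to 1
  Position 7 ('a'): continues run of 'a', length=2
  Position 8 ('c'): new char, reset run to 1
  Position 9 ('c'): continues run of 'c', length=2
  Position 10 ('c'): continues run of 'c', length=3
  Position 11 ('b'): new char, reset run to 1
Longest run: 'b' with length 3

3


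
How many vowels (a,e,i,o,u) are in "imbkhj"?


Input: imbkhj
Checking each character:
  'i' at position 0: vowel (running total: 1)
  'm' at position 1: consonant
  'b' at position 2: consonant
  'k' at position 3: consonant
  'h' at position 4: consonant
  'j' at position 5: consonant
Total vowels: 1

1


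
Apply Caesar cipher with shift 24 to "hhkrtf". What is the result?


Caesar cipher: shift "hhkrtf" by 24
  'h' (pos 7) + 24 = pos 5 = 'f'
  'h' (pos 7) + 24 = pos 5 = 'f'
  'k' (pos 10) + 24 = pos 8 = 'i'
  'r' (pos 17) + 24 = pos 15 = 'p'
  't' (pos 19) + 24 = pos 17 = 'r'
  'f' (pos 5) + 24 = pos 3 = 'd'
Result: ffiprd

ffiprd


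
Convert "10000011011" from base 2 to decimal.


Input: "10000011011" in base 2
Positional expansion:
  Digit '1' (value 1) x 2^10 = 1024
  Digit '0' (value 0) x 2^9 = 0
  Digit '0' (value 0) x 2^8 = 0
  Digit '0' (value 0) x 2^7 = 0
  Digit '0' (value 0) x 2^6 = 0
  Digit '0' (value 0) x 2^5 = 0
  Digit '1' (value 1) x 2^4 = 16
  Digit '1' (value 1) x 2^3 = 8
  Digit '0' (value 0) x 2^2 = 0
  Digit '1' (value 1) x 2^1 = 2
  Digit '1' (value 1) x 2^0 = 1
Sum = 1051

1051


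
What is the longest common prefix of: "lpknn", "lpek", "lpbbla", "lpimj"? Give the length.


Words: lpknn, lpek, lpbbla, lpimj
  Position 0: all 'l' => match
  Position 1: all 'p' => match
  Position 2: ('k', 'e', 'b', 'i') => mismatch, stop
LCP = "lp" (length 2)

2


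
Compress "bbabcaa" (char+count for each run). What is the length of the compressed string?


Input: bbabcaa
Runs:
  'b' x 2 => "b2"
  'a' x 1 => "a1"
  'b' x 1 => "b1"
  'c' x 1 => "c1"
  'a' x 2 => "a2"
Compressed: "b2a1b1c1a2"
Compressed length: 10

10


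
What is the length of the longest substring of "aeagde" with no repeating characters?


Input: "aeagde"
Sliding window (track last position of each char):
  Position 0 ('a'): window [0,0] length 1 -- new best
  Position 1 ('e'): window [0,1] length 2 -- new best
  Position 2 ('a'): repeat (last at 0), move window start to 1
  Position 2 ('a'): window [1,2] length 2
  Position 3 ('g'): window [1,3] length 3 -- new best
  Position 4 ('d'): window [1,4] length 4 -- new best
  Position 5 ('e'): repeat (last at 1), move window start to 2
  Position 5 ('e'): window [2,5] length 4
Longest substring with no repeats: "eagd" with length 4

4


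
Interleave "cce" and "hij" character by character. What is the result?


Interleaving "cce" and "hij":
  Position 0: 'c' from first, 'h' from second => "ch"
  Position 1: 'c' from first, 'i' from second => "ci"
  Position 2: 'e' from first, 'j' from second => "ej"
Result: chciej

chciej


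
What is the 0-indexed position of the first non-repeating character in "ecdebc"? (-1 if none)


Input: ecdebc
Character frequencies:
  'b': 1
  'c': 2
  'd': 1
  'e': 2
Scanning left to right for freq == 1:
  Position 0 ('e'): freq=2, skip
  Position 1 ('c'): freq=2, skip
  Position 2 ('d'): unique! => answer = 2

2


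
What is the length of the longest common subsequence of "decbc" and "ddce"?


LCS of "decbc" and "ddce"
DP table:
           d    d    c    e
      0    0    0    0    0
  d   0    1    1    1    1
  e   0    1    1    1    2
  c   0    1    1    2    2
  b   0    1    1    2    2
  c   0    1    1    2    2
LCS length = dp[5][4] = 2

2


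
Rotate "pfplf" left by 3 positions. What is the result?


Input: "pfplf", rotate left by 3
First 3 characters: "pfp"
Remaining characters: "lf"
Concatenate remaining + first: "lf" + "pfp" = "lfpfp"

lfpfp


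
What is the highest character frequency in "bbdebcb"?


Input: bbdebcb
Character counts:
  'b': 4
  'c': 1
  'd': 1
  'e': 1
Maximum frequency: 4

4


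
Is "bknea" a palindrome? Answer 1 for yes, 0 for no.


Input: bknea
Reversed: aenkb
  Compare pos 0 ('b') with pos 4 ('a'): MISMATCH
  Compare pos 1 ('k') with pos 3 ('e'): MISMATCH
Result: not a palindrome

0


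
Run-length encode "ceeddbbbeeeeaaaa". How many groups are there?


Input: ceeddbbbeeeeaaaa
Scanning for consecutive runs:
  Group 1: 'c' x 1 (positions 0-0)
  Group 2: 'e' x 2 (positions 1-2)
  Group 3: 'd' x 2 (positions 3-4)
  Group 4: 'b' x 3 (positions 5-7)
  Group 5: 'e' x 4 (positions 8-11)
  Group 6: 'a' x 4 (positions 12-15)
Total groups: 6

6


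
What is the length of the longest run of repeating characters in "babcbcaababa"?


Input: "babcbcaababa"
Scanning for longest run:
  Position 1 ('a'): new char, reset run to 1
  Position 2 ('b'): new char, reset run to 1
  Position 3 ('c'): new char, reset run to 1
  Position 4 ('b'): new char, reset run to 1
  Position 5 ('c'): new char, reset run to 1
  Position 6 ('a'): new char, reset run to 1
  Position 7 ('a'): continues run of 'a', length=2
  Position 8 ('b'): new char, reset run to 1
  Position 9 ('a'): new char, reset run to 1
  Position 10 ('b'): new char, reset run to 1
  Position 11 ('a'): new char, reset run to 1
Longest run: 'a' with length 2

2


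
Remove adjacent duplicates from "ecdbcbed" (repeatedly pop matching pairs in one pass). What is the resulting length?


Input: ecdbcbed
Stack-based adjacent duplicate removal:
  Read 'e': push. Stack: e
  Read 'c': push. Stack: ec
  Read 'd': push. Stack: ecd
  Read 'b': push. Stack: ecdb
  Read 'c': push. Stack: ecdbc
  Read 'b': push. Stack: ecdbcb
  Read 'e': push. Stack: ecdbcbe
  Read 'd': push. Stack: ecdbcbed
Final stack: "ecdbcbed" (length 8)

8


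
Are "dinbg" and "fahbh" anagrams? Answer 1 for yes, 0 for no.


Strings: "dinbg", "fahbh"
Sorted first:  bdgin
Sorted second: abfhh
Differ at position 0: 'b' vs 'a' => not anagrams

0


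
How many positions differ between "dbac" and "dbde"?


Comparing "dbac" and "dbde" position by position:
  Position 0: 'd' vs 'd' => same
  Position 1: 'b' vs 'b' => same
  Position 2: 'a' vs 'd' => DIFFER
  Position 3: 'c' vs 'e' => DIFFER
Positions that differ: 2

2


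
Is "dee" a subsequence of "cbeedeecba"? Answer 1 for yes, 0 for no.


Check if "dee" is a subsequence of "cbeedeecba"
Greedy scan:
  Position 0 ('c'): no match needed
  Position 1 ('b'): no match needed
  Position 2 ('e'): no match needed
  Position 3 ('e'): no match needed
  Position 4 ('d'): matches sub[0] = 'd'
  Position 5 ('e'): matches sub[1] = 'e'
  Position 6 ('e'): matches sub[2] = 'e'
  Position 7 ('c'): no match needed
  Position 8 ('b'): no match needed
  Position 9 ('a'): no match needed
All 3 characters matched => is a subsequence

1


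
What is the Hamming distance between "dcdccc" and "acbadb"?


Comparing "dcdccc" and "acbadb" position by position:
  Position 0: 'd' vs 'a' => differ
  Position 1: 'c' vs 'c' => same
  Position 2: 'd' vs 'b' => differ
  Position 3: 'c' vs 'a' => differ
  Position 4: 'c' vs 'd' => differ
  Position 5: 'c' vs 'b' => differ
Total differences (Hamming distance): 5

5


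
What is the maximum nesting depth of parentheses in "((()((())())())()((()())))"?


Input: "((()((())())())()((()())))"
Tracking depth:
  Position 0 '(': depth becomes 1
  Position 1 '(': depth becomes 2
  Position 2 '(': depth becomes 3
  Position 3 ')': depth becomes 2
  Position 4 '(': depth becomes 3
  Position 5 '(': depth becomes 4
  Position 6 '(': depth becomes 5
  Position 7 ')': depth becomes 4
  Position 8 ')': depth becomes 3
  Position 9 '(': depth becomes 4
  Position 10 ')': depth becomes 3
  Position 11 ')': depth becomes 2
  Position 12 '(': depth becomes 3
  Position 13 ')': depth becomes 2
  Position 14 ')': depth becomes 1
  Position 15 '(': depth becomes 2
  Position 16 ')': depth becomes 1
  Position 17 '(': depth becomes 2
  Position 18 '(': depth becomes 3
  Position 19 '(': depth becomes 4
  Position 20 ')': depth becomes 3
  Position 21 '(': depth becomes 4
  Position 22 ')': depth becomes 3
  Position 23 ')': depth becomes 2
  Position 24 ')': depth becomes 1
  Position 25 ')': depth becomes 0
Maximum depth reached: 5

5


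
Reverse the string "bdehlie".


Input: bdehlie
Reading characters right to left:
  Position 6: 'e'
  Position 5: 'i'
  Position 4: 'l'
  Position 3: 'h'
  Position 2: 'e'
  Position 1: 'd'
  Position 0: 'b'
Reversed: eilhedb

eilhedb


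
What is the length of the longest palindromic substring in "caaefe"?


Input: "caaefe"
Checking substrings for palindromes:
  [3:6] "efe" (len 3) => palindrome
  [1:3] "aa" (len 2) => palindrome
Longest palindromic substring: "efe" with length 3

3


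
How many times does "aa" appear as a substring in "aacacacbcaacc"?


Searching for "aa" in "aacacacbcaacc"
Scanning each position:
  Position 0: "aa" => MATCH
  Position 1: "ac" => no
  Position 2: "ca" => no
  Position 3: "ac" => no
  Position 4: "ca" => no
  Position 5: "ac" => no
  Position 6: "cb" => no
  Position 7: "bc" => no
  Position 8: "ca" => no
  Position 9: "aa" => MATCH
  Position 10: "ac" => no
  Position 11: "cc" => no
Total occurrences: 2

2


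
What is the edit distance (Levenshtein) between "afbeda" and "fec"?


Computing edit distance: "afbeda" -> "fec"
DP table:
           f    e    c
      0    1    2    3
  a   1    1    2    3
  f   2    1    2    3
  b   3    2    2    3
  e   4    3    2    3
  d   5    4    3    3
  a   6    5    4    4
Edit distance = dp[6][3] = 4

4


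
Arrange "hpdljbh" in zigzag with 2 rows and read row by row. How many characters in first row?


Zigzag "hpdljbh" into 2 rows:
Placing characters:
  'h' => row 0
  'p' => row 1
  'd' => row 0
  'l' => row 1
  'j' => row 0
  'b' => row 1
  'h' => row 0
Rows:
  Row 0: "hdjh"
  Row 1: "plb"
First row length: 4

4


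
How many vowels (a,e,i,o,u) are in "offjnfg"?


Input: offjnfg
Checking each character:
  'o' at position 0: vowel (running total: 1)
  'f' at position 1: consonant
  'f' at position 2: consonant
  'j' at position 3: consonant
  'n' at position 4: consonant
  'f' at position 5: consonant
  'g' at position 6: consonant
Total vowels: 1

1


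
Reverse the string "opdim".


Input: opdim
Reading characters right to left:
  Position 4: 'm'
  Position 3: 'i'
  Position 2: 'd'
  Position 1: 'p'
  Position 0: 'o'
Reversed: midpo

midpo


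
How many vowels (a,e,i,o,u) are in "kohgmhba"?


Input: kohgmhba
Checking each character:
  'k' at position 0: consonant
  'o' at position 1: vowel (running total: 1)
  'h' at position 2: consonant
  'g' at position 3: consonant
  'm' at position 4: consonant
  'h' at position 5: consonant
  'b' at position 6: consonant
  'a' at position 7: vowel (running total: 2)
Total vowels: 2

2


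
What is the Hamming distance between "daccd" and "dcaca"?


Comparing "daccd" and "dcaca" position by position:
  Position 0: 'd' vs 'd' => same
  Position 1: 'a' vs 'c' => differ
  Position 2: 'c' vs 'a' => differ
  Position 3: 'c' vs 'c' => same
  Position 4: 'd' vs 'a' => differ
Total differences (Hamming distance): 3

3


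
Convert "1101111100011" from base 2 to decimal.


Input: "1101111100011" in base 2
Positional expansion:
  Digit '1' (value 1) x 2^12 = 4096
  Digit '1' (value 1) x 2^11 = 2048
  Digit '0' (value 0) x 2^10 = 0
  Digit '1' (value 1) x 2^9 = 512
  Digit '1' (value 1) x 2^8 = 256
  Digit '1' (value 1) x 2^7 = 128
  Digit '1' (value 1) x 2^6 = 64
  Digit '1' (value 1) x 2^5 = 32
  Digit '0' (value 0) x 2^4 = 0
  Digit '0' (value 0) x 2^3 = 0
  Digit '0' (value 0) x 2^2 = 0
  Digit '1' (value 1) x 2^1 = 2
  Digit '1' (value 1) x 2^0 = 1
Sum = 7139

7139


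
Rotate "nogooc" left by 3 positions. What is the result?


Input: "nogooc", rotate left by 3
First 3 characters: "nog"
Remaining characters: "ooc"
Concatenate remaining + first: "ooc" + "nog" = "oocnog"

oocnog


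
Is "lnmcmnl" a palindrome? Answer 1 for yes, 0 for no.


Input: lnmcmnl
Reversed: lnmcmnl
  Compare pos 0 ('l') with pos 6 ('l'): match
  Compare pos 1 ('n') with pos 5 ('n'): match
  Compare pos 2 ('m') with pos 4 ('m'): match
Result: palindrome

1


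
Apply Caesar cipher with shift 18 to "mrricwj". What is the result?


Caesar cipher: shift "mrricwj" by 18
  'm' (pos 12) + 18 = pos 4 = 'e'
  'r' (pos 17) + 18 = pos 9 = 'j'
  'r' (pos 17) + 18 = pos 9 = 'j'
  'i' (pos 8) + 18 = pos 0 = 'a'
  'c' (pos 2) + 18 = pos 20 = 'u'
  'w' (pos 22) + 18 = pos 14 = 'o'
  'j' (pos 9) + 18 = pos 1 = 'b'
Result: ejjauob

ejjauob


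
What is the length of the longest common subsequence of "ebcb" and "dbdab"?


LCS of "ebcb" and "dbdab"
DP table:
           d    b    d    a    b
      0    0    0    0    0    0
  e   0    0    0    0    0    0
  b   0    0    1    1    1    1
  c   0    0    1    1    1    1
  b   0    0    1    1    1    2
LCS length = dp[4][5] = 2

2


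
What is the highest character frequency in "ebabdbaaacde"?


Input: ebabdbaaacde
Character counts:
  'a': 4
  'b': 3
  'c': 1
  'd': 2
  'e': 2
Maximum frequency: 4

4


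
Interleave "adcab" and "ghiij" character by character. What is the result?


Interleaving "adcab" and "ghiij":
  Position 0: 'a' from first, 'g' from second => "ag"
  Position 1: 'd' from first, 'h' from second => "dh"
  Position 2: 'c' from first, 'i' from second => "ci"
  Position 3: 'a' from first, 'i' from second => "ai"
  Position 4: 'b' from first, 'j' from second => "bj"
Result: agdhciaibj

agdhciaibj


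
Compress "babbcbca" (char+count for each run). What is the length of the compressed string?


Input: babbcbca
Runs:
  'b' x 1 => "b1"
  'a' x 1 => "a1"
  'b' x 2 => "b2"
  'c' x 1 => "c1"
  'b' x 1 => "b1"
  'c' x 1 => "c1"
  'a' x 1 => "a1"
Compressed: "b1a1b2c1b1c1a1"
Compressed length: 14

14


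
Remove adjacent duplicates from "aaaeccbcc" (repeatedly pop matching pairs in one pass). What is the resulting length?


Input: aaaeccbcc
Stack-based adjacent duplicate removal:
  Read 'a': push. Stack: a
  Read 'a': matches stack top 'a' => pop. Stack: (empty)
  Read 'a': push. Stack: a
  Read 'e': push. Stack: ae
  Read 'c': push. Stack: aec
  Read 'c': matches stack top 'c' => pop. Stack: ae
  Read 'b': push. Stack: aeb
  Read 'c': push. Stack: aebc
  Read 'c': matches stack top 'c' => pop. Stack: aeb
Final stack: "aeb" (length 3)

3


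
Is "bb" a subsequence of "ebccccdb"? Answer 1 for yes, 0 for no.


Check if "bb" is a subsequence of "ebccccdb"
Greedy scan:
  Position 0 ('e'): no match needed
  Position 1 ('b'): matches sub[0] = 'b'
  Position 2 ('c'): no match needed
  Position 3 ('c'): no match needed
  Position 4 ('c'): no match needed
  Position 5 ('c'): no match needed
  Position 6 ('d'): no match needed
  Position 7 ('b'): matches sub[1] = 'b'
All 2 characters matched => is a subsequence

1


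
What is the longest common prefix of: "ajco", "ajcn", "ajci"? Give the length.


Words: ajco, ajcn, ajci
  Position 0: all 'a' => match
  Position 1: all 'j' => match
  Position 2: all 'c' => match
  Position 3: ('o', 'n', 'i') => mismatch, stop
LCP = "ajc" (length 3)

3


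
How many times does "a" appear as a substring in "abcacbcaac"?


Searching for "a" in "abcacbcaac"
Scanning each position:
  Position 0: "a" => MATCH
  Position 1: "b" => no
  Position 2: "c" => no
  Position 3: "a" => MATCH
  Position 4: "c" => no
  Position 5: "b" => no
  Position 6: "c" => no
  Position 7: "a" => MATCH
  Position 8: "a" => MATCH
  Position 9: "c" => no
Total occurrences: 4

4


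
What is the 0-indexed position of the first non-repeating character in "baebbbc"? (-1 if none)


Input: baebbbc
Character frequencies:
  'a': 1
  'b': 4
  'c': 1
  'e': 1
Scanning left to right for freq == 1:
  Position 0 ('b'): freq=4, skip
  Position 1 ('a'): unique! => answer = 1

1


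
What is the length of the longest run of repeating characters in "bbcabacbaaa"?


Input: "bbcabacbaaa"
Scanning for longest run:
  Position 1 ('b'): continues run of 'b', length=2
  Position 2 ('c'): new char, reset run to 1
  Position 3 ('a'): new char, reset run to 1
  Position 4 ('b'): new char, reset run to 1
  Position 5 ('a'): new char, reset run to 1
  Position 6 ('c'): new char, reset run to 1
  Position 7 ('b'): new char, reset run to 1
  Position 8 ('a'): new char, reset run to 1
  Position 9 ('a'): continues run of 'a', length=2
  Position 10 ('a'): continues run of 'a', length=3
Longest run: 'a' with length 3

3
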